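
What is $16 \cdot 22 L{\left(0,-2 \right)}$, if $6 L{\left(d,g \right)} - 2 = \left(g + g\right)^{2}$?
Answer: $1056$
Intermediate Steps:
$L{\left(d,g \right)} = \frac{1}{3} + \frac{2 g^{2}}{3}$ ($L{\left(d,g \right)} = \frac{1}{3} + \frac{\left(g + g\right)^{2}}{6} = \frac{1}{3} + \frac{\left(2 g\right)^{2}}{6} = \frac{1}{3} + \frac{4 g^{2}}{6} = \frac{1}{3} + \frac{2 g^{2}}{3}$)
$16 \cdot 22 L{\left(0,-2 \right)} = 16 \cdot 22 \left(\frac{1}{3} + \frac{2 \left(-2\right)^{2}}{3}\right) = 352 \left(\frac{1}{3} + \frac{2}{3} \cdot 4\right) = 352 \left(\frac{1}{3} + \frac{8}{3}\right) = 352 \cdot 3 = 1056$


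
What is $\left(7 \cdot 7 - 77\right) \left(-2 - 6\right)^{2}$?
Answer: $-1792$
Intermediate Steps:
$\left(7 \cdot 7 - 77\right) \left(-2 - 6\right)^{2} = \left(49 - 77\right) \left(-2 - 6\right)^{2} = - 28 \left(-2 - 6\right)^{2} = - 28 \left(-8\right)^{2} = \left(-28\right) 64 = -1792$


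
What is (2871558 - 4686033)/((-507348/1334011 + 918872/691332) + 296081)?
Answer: -418347393951184425/68264986667086217 ≈ -6.1283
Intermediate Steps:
(2871558 - 4686033)/((-507348/1334011 + 918872/691332) + 296081) = -1814475/((-507348*1/1334011 + 918872*(1/691332)) + 296081) = -1814475/((-507348/1334011 + 229718/172833) + 296081) = -1814475/(218759862014/230561123163 + 296081) = -1814475/68264986667086217/230561123163 = -1814475*230561123163/68264986667086217 = -418347393951184425/68264986667086217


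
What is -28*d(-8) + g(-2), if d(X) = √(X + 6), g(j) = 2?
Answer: 2 - 28*I*√2 ≈ 2.0 - 39.598*I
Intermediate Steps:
d(X) = √(6 + X)
-28*d(-8) + g(-2) = -28*√(6 - 8) + 2 = -28*I*√2 + 2 = 2 - 28*I*√2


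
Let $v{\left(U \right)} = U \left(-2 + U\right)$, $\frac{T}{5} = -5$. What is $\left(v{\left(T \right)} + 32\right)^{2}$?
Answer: $499849$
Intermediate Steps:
$T = -25$ ($T = 5 \left(-5\right) = -25$)
$\left(v{\left(T \right)} + 32\right)^{2} = \left(- 25 \left(-2 - 25\right) + 32\right)^{2} = \left(\left(-25\right) \left(-27\right) + 32\right)^{2} = \left(675 + 32\right)^{2} = 707^{2} = 499849$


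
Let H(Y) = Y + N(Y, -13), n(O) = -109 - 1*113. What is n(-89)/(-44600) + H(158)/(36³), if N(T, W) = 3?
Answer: 2192279/260107200 ≈ 0.0084284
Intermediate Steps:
n(O) = -222 (n(O) = -109 - 113 = -222)
H(Y) = 3 + Y (H(Y) = Y + 3 = 3 + Y)
n(-89)/(-44600) + H(158)/(36³) = -222/(-44600) + (3 + 158)/(36³) = -222*(-1/44600) + 161/46656 = 111/22300 + 161*(1/46656) = 111/22300 + 161/46656 = 2192279/260107200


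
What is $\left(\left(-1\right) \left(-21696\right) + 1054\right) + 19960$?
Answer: $42710$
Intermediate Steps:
$\left(\left(-1\right) \left(-21696\right) + 1054\right) + 19960 = \left(21696 + 1054\right) + 19960 = 22750 + 19960 = 42710$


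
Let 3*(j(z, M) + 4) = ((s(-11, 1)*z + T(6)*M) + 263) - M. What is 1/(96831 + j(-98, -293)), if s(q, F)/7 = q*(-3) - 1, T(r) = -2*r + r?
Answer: 1/90281 ≈ 1.1077e-5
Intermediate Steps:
T(r) = -r
s(q, F) = -7 - 21*q (s(q, F) = 7*(q*(-3) - 1) = 7*(-3*q - 1) = 7*(-1 - 3*q) = -7 - 21*q)
j(z, M) = 251/3 - 7*M/3 + 224*z/3 (j(z, M) = -4 + ((((-7 - 21*(-11))*z + (-1*6)*M) + 263) - M)/3 = -4 + ((((-7 + 231)*z - 6*M) + 263) - M)/3 = -4 + (((224*z - 6*M) + 263) - M)/3 = -4 + (((-6*M + 224*z) + 263) - M)/3 = -4 + ((263 - 6*M + 224*z) - M)/3 = -4 + (263 - 7*M + 224*z)/3 = -4 + (263/3 - 7*M/3 + 224*z/3) = 251/3 - 7*M/3 + 224*z/3)
1/(96831 + j(-98, -293)) = 1/(96831 + (251/3 - 7/3*(-293) + (224/3)*(-98))) = 1/(96831 + (251/3 + 2051/3 - 21952/3)) = 1/(96831 - 6550) = 1/90281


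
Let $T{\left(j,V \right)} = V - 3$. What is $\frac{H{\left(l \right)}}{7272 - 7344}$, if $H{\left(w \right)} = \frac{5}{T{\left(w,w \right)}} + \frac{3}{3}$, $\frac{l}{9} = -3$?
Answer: $- \frac{5}{432} \approx -0.011574$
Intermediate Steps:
$l = -27$ ($l = 9 \left(-3\right) = -27$)
$T{\left(j,V \right)} = -3 + V$
$H{\left(w \right)} = 1 + \frac{5}{-3 + w}$ ($H{\left(w \right)} = \frac{5}{-3 + w} + \frac{3}{3} = \frac{5}{-3 + w} + 3 \cdot \frac{1}{3} = \frac{5}{-3 + w} + 1 = 1 + \frac{5}{-3 + w}$)
$\frac{H{\left(l \right)}}{7272 - 7344} = \frac{\frac{1}{-3 - 27} \left(2 - 27\right)}{7272 - 7344} = \frac{\frac{1}{-30} \left(-25\right)}{-72} = \left(- \frac{1}{30}\right) \left(-25\right) \left(- \frac{1}{72}\right) = \frac{5}{6} \left(- \frac{1}{72}\right) = - \frac{5}{432}$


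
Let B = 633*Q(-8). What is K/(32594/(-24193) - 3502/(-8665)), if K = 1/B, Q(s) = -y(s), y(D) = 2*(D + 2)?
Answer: -209632345/1501752929904 ≈ -0.00013959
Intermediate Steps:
y(D) = 4 + 2*D (y(D) = 2*(2 + D) = 4 + 2*D)
Q(s) = -4 - 2*s (Q(s) = -(4 + 2*s) = -4 - 2*s)
B = 7596 (B = 633*(-4 - 2*(-8)) = 633*(-4 + 16) = 633*12 = 7596)
K = 1/7596 ≈ 0.00013165
K/(32594/(-24193) - 3502/(-8665)) = 1/(7596*(32594/(-24193) - 3502/(-8665))) = 1/(7596*(32594*(-1/24193) - 3502*(-1/8665))) = 1/(7596*(-32594/24193 + 3502/8665)) = 1/(7596*(-197703124/209632345)) = (1/7596)*(-209632345/197703124) = -209632345/1501752929904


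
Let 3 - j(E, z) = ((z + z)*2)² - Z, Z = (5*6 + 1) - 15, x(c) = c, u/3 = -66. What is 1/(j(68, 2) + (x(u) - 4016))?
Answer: -1/4259 ≈ -0.00023480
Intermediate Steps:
u = -198 (u = 3*(-66) = -198)
Z = 16 (Z = (30 + 1) - 15 = 31 - 15 = 16)
j(E, z) = 19 - 16*z² (j(E, z) = 3 - (((z + z)*2)² - 1*16) = 3 - (((2*z)*2)² - 16) = 3 - ((4*z)² - 16) = 3 - (16*z² - 16) = 3 - (-16 + 16*z²) = 3 + (16 - 16*z²) = 19 - 16*z²)
1/(j(68, 2) + (x(u) - 4016)) = 1/((19 - 16*2²) + (-198 - 4016)) = 1/((19 - 16*4) - 4214) = 1/((19 - 64) - 4214) = 1/(-45 - 4214) = 1/(-4259) = -1/4259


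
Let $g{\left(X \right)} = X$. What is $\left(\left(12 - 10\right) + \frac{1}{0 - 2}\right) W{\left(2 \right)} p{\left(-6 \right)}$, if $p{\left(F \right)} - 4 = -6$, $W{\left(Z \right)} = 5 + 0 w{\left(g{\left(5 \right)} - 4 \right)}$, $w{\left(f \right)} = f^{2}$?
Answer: $-15$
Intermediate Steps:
$W{\left(Z \right)} = 5$ ($W{\left(Z \right)} = 5 + 0 \left(5 - 4\right)^{2} = 5 + 0 \cdot 1^{2} = 5 + 0 \cdot 1 = 5 + 0 = 5$)
$p{\left(F \right)} = -2$ ($p{\left(F \right)} = 4 - 6 = -2$)
$\left(\left(12 - 10\right) + \frac{1}{0 - 2}\right) W{\left(2 \right)} p{\left(-6 \right)} = \left(\left(12 - 10\right) + \frac{1}{0 - 2}\right) 5 \left(-2\right) = \left(2 + \frac{1}{0 - 2}\right) 5 \left(-2\right) = \left(2 + \frac{1}{-2}\right) 5 \left(-2\right) = \left(2 - \frac{1}{2}\right) 5 \left(-2\right) = \frac{3}{2} \cdot 5 \left(-2\right) = \frac{15}{2} \left(-2\right) = -15$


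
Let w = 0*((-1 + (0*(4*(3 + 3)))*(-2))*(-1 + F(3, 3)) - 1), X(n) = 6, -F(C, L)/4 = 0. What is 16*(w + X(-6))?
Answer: 96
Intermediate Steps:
F(C, L) = 0 (F(C, L) = -4*0 = 0)
w = 0 (w = 0*((-1 + (0*(4*(3 + 3)))*(-2))*(-1 + 0) - 1) = 0*((-1 + (0*(4*6))*(-2))*(-1) - 1) = 0*((-1 + (0*24)*(-2))*(-1) - 1) = 0*((-1 + 0*(-2))*(-1) - 1) = 0*((-1 + 0)*(-1) - 1) = 0*(-1*(-1) - 1) = 0*(1 - 1) = 0*0 = 0)
16*(w + X(-6)) = 16*(0 + 6) = 16*6 = 96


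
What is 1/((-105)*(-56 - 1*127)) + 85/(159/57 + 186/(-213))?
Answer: 440658112/9934155 ≈ 44.358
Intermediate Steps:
1/((-105)*(-56 - 1*127)) + 85/(159/57 + 186/(-213)) = -1/(105*(-56 - 127)) + 85/(159*(1/57) + 186*(-1/213)) = -1/105/(-183) + 85/(53/19 - 62/71) = -1/105*(-1/183) + 85/(2585/1349) = 1/19215 + 85*(1349/2585) = 1/19215 + 22933/517 = 440658112/9934155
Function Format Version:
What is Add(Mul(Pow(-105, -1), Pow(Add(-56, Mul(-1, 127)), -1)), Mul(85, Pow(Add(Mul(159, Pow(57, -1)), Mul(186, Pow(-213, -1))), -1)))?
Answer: Rational(440658112, 9934155) ≈ 44.358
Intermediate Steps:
Add(Mul(Pow(-105, -1), Pow(Add(-56, Mul(-1, 127)), -1)), Mul(85, Pow(Add(Mul(159, Pow(57, -1)), Mul(186, Pow(-213, -1))), -1))) = Add(Mul(Rational(-1, 105), Pow(Add(-56, -127), -1)), Mul(85, Pow(Add(Mul(159, Rational(1, 57)), Mul(186, Rational(-1, 213))), -1))) = Add(Mul(Rational(-1, 105), Pow(-183, -1)), Mul(85, Pow(Add(Rational(53, 19), Rational(-62, 71)), -1))) = Add(Mul(Rational(-1, 105), Rational(-1, 183)), Mul(85, Pow(Rational(2585, 1349), -1))) = Add(Rational(1, 19215), Mul(85, Rational(1349, 2585))) = Add(Rational(1, 19215), Rational(22933, 517)) = Rational(440658112, 9934155)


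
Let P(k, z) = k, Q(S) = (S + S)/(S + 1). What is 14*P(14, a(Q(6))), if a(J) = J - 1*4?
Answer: 196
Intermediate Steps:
Q(S) = 2*S/(1 + S) (Q(S) = (2*S)/(1 + S) = 2*S/(1 + S))
a(J) = -4 + J (a(J) = J - 4 = -4 + J)
14*P(14, a(Q(6))) = 14*14 = 196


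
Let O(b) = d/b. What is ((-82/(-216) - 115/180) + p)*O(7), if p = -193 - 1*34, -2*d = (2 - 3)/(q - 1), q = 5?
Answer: -767/189 ≈ -4.0582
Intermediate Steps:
d = 1/8 (d = -(2 - 3)/(2*(5 - 1)) = -(-1)/(2*4) = -1/2*(-1/4) = 1/8 ≈ 0.12500)
p = -227 (p = -193 - 34 = -227)
O(b) = 1/(8*b)
((-82/(-216) - 115/180) + p)*O(7) = ((-82/(-216) - 115/180) - 227)*((1/8)/7) = ((-82*(-1/216) - 115*1/180) - 227)*((1/8)*(1/7)) = ((41/108 - 23/36) - 227)*(1/56) = (-7/27 - 227)*(1/56) = -6136/27*1/56 = -767/189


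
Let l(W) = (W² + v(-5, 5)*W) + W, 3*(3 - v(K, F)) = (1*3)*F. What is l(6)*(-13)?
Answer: -390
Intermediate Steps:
v(K, F) = 3 - F (v(K, F) = 3 - 1*3*F/3 = 3 - F)
l(W) = W² - W (l(W) = (W² + (3 - 1*5)*W) + W = (W² + (3 - 5)*W) + W = (W² - 2*W) + W = W² - W)
l(6)*(-13) = (6*(-1 + 6))*(-13) = (6*5)*(-13) = 30*(-13) = -390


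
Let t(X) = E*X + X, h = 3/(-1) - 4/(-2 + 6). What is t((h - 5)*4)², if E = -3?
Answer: 5184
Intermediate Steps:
h = -4 (h = 3*(-1) - 4/4 = -3 - 4*¼ = -3 - 1 = -4)
t(X) = -2*X (t(X) = -3*X + X = -2*X)
t((h - 5)*4)² = (-2*(-4 - 5)*4)² = (-(-18)*4)² = (-2*(-36))² = 72² = 5184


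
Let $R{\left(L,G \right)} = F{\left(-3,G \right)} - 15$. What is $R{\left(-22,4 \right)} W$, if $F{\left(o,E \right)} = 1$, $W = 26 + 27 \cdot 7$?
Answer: $-3010$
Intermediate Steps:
$W = 215$ ($W = 26 + 189 = 215$)
$R{\left(L,G \right)} = -14$ ($R{\left(L,G \right)} = 1 - 15 = -14$)
$R{\left(-22,4 \right)} W = \left(-14\right) 215 = -3010$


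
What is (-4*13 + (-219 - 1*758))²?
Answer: 1058841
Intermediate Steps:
(-4*13 + (-219 - 1*758))² = (-52 + (-219 - 758))² = (-52 - 977)² = (-1029)² = 1058841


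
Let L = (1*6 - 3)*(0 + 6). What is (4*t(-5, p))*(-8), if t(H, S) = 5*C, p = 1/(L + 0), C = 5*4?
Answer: -3200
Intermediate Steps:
L = 18 (L = (6 - 3)*6 = 3*6 = 18)
C = 20
p = 1/18 (p = 1/(18 + 0) = 1/18 ≈ 0.055556)
t(H, S) = 100 (t(H, S) = 5*20 = 100)
(4*t(-5, p))*(-8) = (4*100)*(-8) = 400*(-8) = -3200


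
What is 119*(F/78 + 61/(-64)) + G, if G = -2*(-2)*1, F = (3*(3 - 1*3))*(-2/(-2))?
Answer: -7003/64 ≈ -109.42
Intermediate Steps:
F = 0 (F = (3*(3 - 3))*(-2*(-½)) = (3*0)*1 = 0*1 = 0)
G = 4 (G = 4*1 = 4)
119*(F/78 + 61/(-64)) + G = 119*(0/78 + 61/(-64)) + 4 = 119*(0*(1/78) + 61*(-1/64)) + 4 = 119*(0 - 61/64) + 4 = 119*(-61/64) + 4 = -7259/64 + 4 = -7003/64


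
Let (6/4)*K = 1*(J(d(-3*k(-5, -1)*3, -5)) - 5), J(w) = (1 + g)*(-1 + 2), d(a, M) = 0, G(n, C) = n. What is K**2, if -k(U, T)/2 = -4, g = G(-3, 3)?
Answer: 196/9 ≈ 21.778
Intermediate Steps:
g = -3
k(U, T) = 8 (k(U, T) = -2*(-4) = 8)
J(w) = -2 (J(w) = (1 - 3)*(-1 + 2) = -2*1 = -2)
K = -14/3 (K = 2*(1*(-2 - 5))/3 = 2*(1*(-7))/3 = (2/3)*(-7) = -14/3 ≈ -4.6667)
K**2 = (-14/3)**2 = 196/9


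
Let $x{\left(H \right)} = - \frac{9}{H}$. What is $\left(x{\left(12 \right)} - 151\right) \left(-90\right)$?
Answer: $\frac{27315}{2} \approx 13658.0$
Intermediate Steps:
$\left(x{\left(12 \right)} - 151\right) \left(-90\right) = \left(- \frac{9}{12} - 151\right) \left(-90\right) = \left(\left(-9\right) \frac{1}{12} - 151\right) \left(-90\right) = \left(- \frac{3}{4} - 151\right) \left(-90\right) = \left(- \frac{607}{4}\right) \left(-90\right) = \frac{27315}{2}$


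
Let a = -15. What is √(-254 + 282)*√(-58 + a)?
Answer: 2*I*√511 ≈ 45.211*I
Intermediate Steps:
√(-254 + 282)*√(-58 + a) = √(-254 + 282)*√(-58 - 15) = √28*√(-73) = (2*√7)*(I*√73) = 2*I*√511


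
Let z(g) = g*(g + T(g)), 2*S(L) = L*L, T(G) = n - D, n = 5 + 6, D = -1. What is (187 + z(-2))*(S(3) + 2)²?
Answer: 28223/4 ≈ 7055.8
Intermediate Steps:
n = 11
T(G) = 12 (T(G) = 11 - 1*(-1) = 11 + 1 = 12)
S(L) = L²/2 (S(L) = (L*L)/2 = L²/2)
z(g) = g*(12 + g) (z(g) = g*(g + 12) = g*(12 + g))
(187 + z(-2))*(S(3) + 2)² = (187 - 2*(12 - 2))*((½)*3² + 2)² = (187 - 2*10)*((½)*9 + 2)² = (187 - 20)*(9/2 + 2)² = 167*(13/2)² = 167*(169/4) = 28223/4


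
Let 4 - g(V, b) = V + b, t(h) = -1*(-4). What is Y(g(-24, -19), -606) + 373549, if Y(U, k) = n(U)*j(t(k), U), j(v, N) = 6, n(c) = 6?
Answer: 373585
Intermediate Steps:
t(h) = 4
g(V, b) = 4 - V - b (g(V, b) = 4 - (V + b) = 4 + (-V - b) = 4 - V - b)
Y(U, k) = 36 (Y(U, k) = 6*6 = 36)
Y(g(-24, -19), -606) + 373549 = 36 + 373549 = 373585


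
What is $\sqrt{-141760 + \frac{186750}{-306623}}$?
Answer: $\frac{i \sqrt{13328001328772290}}{306623} \approx 376.51 i$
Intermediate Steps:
$\sqrt{-141760 + \frac{186750}{-306623}} = \sqrt{-141760 + 186750 \left(- \frac{1}{306623}\right)} = \sqrt{-141760 - \frac{186750}{306623}} = \sqrt{- \frac{43467063230}{306623}} = \frac{i \sqrt{13328001328772290}}{306623}$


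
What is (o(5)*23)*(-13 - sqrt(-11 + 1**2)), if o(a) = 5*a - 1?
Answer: -7176 - 552*I*sqrt(10) ≈ -7176.0 - 1745.6*I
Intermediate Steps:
o(a) = -1 + 5*a
(o(5)*23)*(-13 - sqrt(-11 + 1**2)) = ((-1 + 5*5)*23)*(-13 - sqrt(-11 + 1**2)) = ((-1 + 25)*23)*(-13 - sqrt(-11 + 1)) = (24*23)*(-13 - sqrt(-10)) = 552*(-13 - I*sqrt(10)) = -7176 - 552*I*sqrt(10)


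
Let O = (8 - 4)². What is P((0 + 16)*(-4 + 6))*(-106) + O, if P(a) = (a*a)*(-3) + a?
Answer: 322256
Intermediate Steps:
P(a) = a - 3*a² (P(a) = a²*(-3) + a = -3*a² + a = a - 3*a²)
O = 16 (O = 4² = 16)
P((0 + 16)*(-4 + 6))*(-106) + O = (((0 + 16)*(-4 + 6))*(1 - 3*(0 + 16)*(-4 + 6)))*(-106) + 16 = ((16*2)*(1 - 48*2))*(-106) + 16 = (32*(1 - 3*32))*(-106) + 16 = (32*(1 - 96))*(-106) + 16 = (32*(-95))*(-106) + 16 = -3040*(-106) + 16 = 322240 + 16 = 322256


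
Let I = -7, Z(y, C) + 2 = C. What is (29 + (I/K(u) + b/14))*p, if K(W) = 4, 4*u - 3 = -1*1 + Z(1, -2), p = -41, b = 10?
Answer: -32103/28 ≈ -1146.5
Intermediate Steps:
Z(y, C) = -2 + C
u = -½ (u = ¾ + (-1*1 + (-2 - 2))/4 = ¾ + (-1 - 4)/4 = ¾ + (¼)*(-5) = ¾ - 5/4 = -½ ≈ -0.50000)
(29 + (I/K(u) + b/14))*p = (29 + (-7/4 + 10/14))*(-41) = (29 + (-7*¼ + 10*(1/14)))*(-41) = (29 + (-7/4 + 5/7))*(-41) = (29 - 29/28)*(-41) = (783/28)*(-41) = -32103/28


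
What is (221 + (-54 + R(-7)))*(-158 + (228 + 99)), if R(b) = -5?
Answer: 27378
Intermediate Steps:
(221 + (-54 + R(-7)))*(-158 + (228 + 99)) = (221 + (-54 - 5))*(-158 + (228 + 99)) = (221 - 59)*(-158 + 327) = 162*169 = 27378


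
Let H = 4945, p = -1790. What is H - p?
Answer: 6735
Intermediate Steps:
H - p = 4945 - 1*(-1790) = 4945 + 1790 = 6735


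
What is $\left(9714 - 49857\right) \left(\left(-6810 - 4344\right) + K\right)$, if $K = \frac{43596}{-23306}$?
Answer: $\frac{5218564308480}{11653} \approx 4.4783 \cdot 10^{8}$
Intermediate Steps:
$K = - \frac{21798}{11653}$ ($K = 43596 \left(- \frac{1}{23306}\right) = - \frac{21798}{11653} \approx -1.8706$)
$\left(9714 - 49857\right) \left(\left(-6810 - 4344\right) + K\right) = \left(9714 - 49857\right) \left(\left(-6810 - 4344\right) - \frac{21798}{11653}\right) = - 40143 \left(-11154 - \frac{21798}{11653}\right) = \left(-40143\right) \left(- \frac{129999360}{11653}\right) = \frac{5218564308480}{11653}$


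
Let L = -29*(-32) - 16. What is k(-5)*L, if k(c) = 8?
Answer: 7296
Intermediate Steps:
L = 912 (L = 928 - 16 = 912)
k(-5)*L = 8*912 = 7296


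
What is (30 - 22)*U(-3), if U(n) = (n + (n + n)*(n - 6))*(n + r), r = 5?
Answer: 816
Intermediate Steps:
U(n) = (5 + n)*(n + 2*n*(-6 + n)) (U(n) = (n + (n + n)*(n - 6))*(n + 5) = (n + (2*n)*(-6 + n))*(5 + n) = (n + 2*n*(-6 + n))*(5 + n) = (5 + n)*(n + 2*n*(-6 + n)))
(30 - 22)*U(-3) = (30 - 22)*(-3*(-55 - 1*(-3) + 2*(-3)²)) = 8*(-3*(-55 + 3 + 2*9)) = 8*(-3*(-55 + 3 + 18)) = 8*(-3*(-34)) = 8*102 = 816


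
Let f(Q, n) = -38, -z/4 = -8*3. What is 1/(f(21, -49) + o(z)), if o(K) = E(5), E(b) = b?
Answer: -1/33 ≈ -0.030303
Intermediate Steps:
z = 96 (z = -(-32)*3 = -4*(-24) = 96)
o(K) = 5
1/(f(21, -49) + o(z)) = 1/(-38 + 5) = 1/(-33) = -1/33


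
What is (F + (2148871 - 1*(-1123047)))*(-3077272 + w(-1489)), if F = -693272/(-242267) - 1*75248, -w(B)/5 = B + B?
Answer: -2371656669091513884/242267 ≈ -9.7894e+12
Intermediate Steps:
w(B) = -10*B (w(B) = -5*(B + B) = -10*B)
F = -18229413944/242267 (F = -693272*(-1/242267) - 75248 = 693272/242267 - 75248 = -18229413944/242267 ≈ -75245.)
(F + (2148871 - 1*(-1123047)))*(-3077272 + w(-1489)) = (-18229413944/242267 + (2148871 - 1*(-1123047)))*(-3077272 - 10*(-1489)) = (-18229413944/242267 + (2148871 + 1123047))*(-3077272 + 14890) = (-18229413944/242267 + 3271918)*(-3062382) = (774448344162/242267)*(-3062382) = -2371656669091513884/242267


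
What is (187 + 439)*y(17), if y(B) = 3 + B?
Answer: 12520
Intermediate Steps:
(187 + 439)*y(17) = (187 + 439)*(3 + 17) = 626*20 = 12520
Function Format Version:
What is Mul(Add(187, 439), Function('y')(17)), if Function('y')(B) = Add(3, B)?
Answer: 12520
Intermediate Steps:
Mul(Add(187, 439), Function('y')(17)) = Mul(Add(187, 439), Add(3, 17)) = Mul(626, 20) = 12520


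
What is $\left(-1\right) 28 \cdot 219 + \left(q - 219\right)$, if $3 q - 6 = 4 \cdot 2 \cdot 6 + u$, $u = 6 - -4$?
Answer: $- \frac{18989}{3} \approx -6329.7$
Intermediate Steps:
$u = 10$ ($u = 6 + 4 = 10$)
$q = \frac{64}{3}$ ($q = 2 + \frac{4 \cdot 2 \cdot 6 + 10}{3} = 2 + \frac{8 \cdot 6 + 10}{3} = 2 + \frac{48 + 10}{3} = 2 + \frac{1}{3} \cdot 58 = 2 + \frac{58}{3} = \frac{64}{3} \approx 21.333$)
$\left(-1\right) 28 \cdot 219 + \left(q - 219\right) = \left(-1\right) 28 \cdot 219 + \left(\frac{64}{3} - 219\right) = \left(-28\right) 219 - \frac{593}{3} = -6132 - \frac{593}{3} = - \frac{18989}{3}$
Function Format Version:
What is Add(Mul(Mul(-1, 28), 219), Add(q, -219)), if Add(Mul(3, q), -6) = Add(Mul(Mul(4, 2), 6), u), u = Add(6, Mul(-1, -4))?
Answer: Rational(-18989, 3) ≈ -6329.7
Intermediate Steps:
u = 10 (u = Add(6, 4) = 10)
q = Rational(64, 3) (q = Add(2, Mul(Rational(1, 3), Add(Mul(Mul(4, 2), 6), 10))) = Add(2, Mul(Rational(1, 3), Add(Mul(8, 6), 10))) = Add(2, Mul(Rational(1, 3), Add(48, 10))) = Add(2, Mul(Rational(1, 3), 58)) = Add(2, Rational(58, 3)) = Rational(64, 3) ≈ 21.333)
Add(Mul(Mul(-1, 28), 219), Add(q, -219)) = Add(Mul(Mul(-1, 28), 219), Add(Rational(64, 3), -219)) = Add(Mul(-28, 219), Rational(-593, 3)) = Add(-6132, Rational(-593, 3)) = Rational(-18989, 3)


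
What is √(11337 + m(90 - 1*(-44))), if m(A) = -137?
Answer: 40*√7 ≈ 105.83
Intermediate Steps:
√(11337 + m(90 - 1*(-44))) = √(11337 - 137) = √11200 = 40*√7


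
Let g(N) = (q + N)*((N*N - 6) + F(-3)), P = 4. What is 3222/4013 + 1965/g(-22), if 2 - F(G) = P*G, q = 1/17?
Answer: 152411429/245483236 ≈ 0.62086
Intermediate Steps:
q = 1/17 ≈ 0.058824
F(G) = 2 - 4*G
g(N) = (8 + N²)*(1/17 + N) (g(N) = (1/17 + N)*((N*N - 6) + (2 - 4*(-3))) = (1/17 + N)*((N² - 6) + (2 + 12)) = (1/17 + N)*((-6 + N²) + 14) = (1/17 + N)*(8 + N²) = (8 + N²)*(1/17 + N))
3222/4013 + 1965/g(-22) = 3222/4013 + 1965/(8/17 + (-22)³ + 8*(-22) + (1/17)*(-22)²) = 3222*(1/4013) + 1965/(8/17 - 10648 - 176 + (1/17)*484) = 3222/4013 + 1965/(8/17 - 10648 - 176 + 484/17) = 3222/4013 + 1965/(-183516/17) = 3222/4013 + 1965*(-17/183516) = 3222/4013 - 11135/61172 = 152411429/245483236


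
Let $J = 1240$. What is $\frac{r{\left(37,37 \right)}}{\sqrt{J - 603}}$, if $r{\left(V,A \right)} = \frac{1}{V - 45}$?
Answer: $- \frac{\sqrt{13}}{728} \approx -0.0049527$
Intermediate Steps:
$r{\left(V,A \right)} = \frac{1}{-45 + V}$ ($r{\left(V,A \right)} = \frac{1}{V - 45} = \frac{1}{-45 + V}$)
$\frac{r{\left(37,37 \right)}}{\sqrt{J - 603}} = \frac{1}{\left(-45 + 37\right) \sqrt{1240 - 603}} = \frac{1}{\left(-8\right) \sqrt{637}} = - \frac{1}{8 \cdot 7 \sqrt{13}} = - \frac{\frac{1}{91} \sqrt{13}}{8} = - \frac{\sqrt{13}}{728}$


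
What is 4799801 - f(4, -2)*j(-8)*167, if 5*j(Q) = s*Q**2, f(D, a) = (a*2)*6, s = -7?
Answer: 22203421/5 ≈ 4.4407e+6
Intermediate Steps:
f(D, a) = 12*a (f(D, a) = (2*a)*6 = 12*a)
j(Q) = -7*Q**2/5 (j(Q) = (-7*Q**2)/5 = -7*Q**2/5)
4799801 - f(4, -2)*j(-8)*167 = 4799801 - (12*(-2))*(-7/5*(-8)**2)*167 = 4799801 - (-(-168)*64/5)*167 = 4799801 - (-24*(-448/5))*167 = 4799801 - 10752*167/5 = 4799801 - 1*1795584/5 = 4799801 - 1795584/5 = 22203421/5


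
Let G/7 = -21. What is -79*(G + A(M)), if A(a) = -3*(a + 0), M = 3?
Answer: 12324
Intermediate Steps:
G = -147 (G = 7*(-21) = -147)
A(a) = -3*a
-79*(G + A(M)) = -79*(-147 - 3*3) = -79*(-147 - 9) = -79*(-156) = 12324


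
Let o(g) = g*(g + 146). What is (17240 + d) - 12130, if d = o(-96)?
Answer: 310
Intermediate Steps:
o(g) = g*(146 + g)
d = -4800 (d = -96*(146 - 96) = -96*50 = -4800)
(17240 + d) - 12130 = (17240 - 4800) - 12130 = 12440 - 12130 = 310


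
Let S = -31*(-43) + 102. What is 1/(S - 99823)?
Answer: -1/98388 ≈ -1.0164e-5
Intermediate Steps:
S = 1435 (S = 1333 + 102 = 1435)
1/(S - 99823) = 1/(1435 - 99823) = 1/(-98388) = -1/98388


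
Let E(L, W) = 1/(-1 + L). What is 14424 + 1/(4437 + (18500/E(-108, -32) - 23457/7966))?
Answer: 33027080591942/2289731045 ≈ 14424.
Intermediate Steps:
14424 + 1/(4437 + (18500/E(-108, -32) - 23457/7966)) = 14424 + 1/(4437 + (18500/(1/(-1 - 108)) - 23457/7966)) = 14424 + 1/(4437 + (18500/(1/(-109)) - 23457*1/7966)) = 14424 + 1/(4437 + (18500/(-1/109) - 3351/1138)) = 14424 + 1/(4437 + (18500*(-109) - 3351/1138)) = 14424 + 1/(4437 + (-2016500 - 3351/1138)) = 14424 + 1/(4437 - 2294780351/1138) = 14424 + 1/(-2289731045/1138) = 14424 - 1138/2289731045 = 33027080591942/2289731045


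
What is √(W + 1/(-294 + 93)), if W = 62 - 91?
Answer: I*√1171830/201 ≈ 5.3856*I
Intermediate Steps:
W = -29
√(W + 1/(-294 + 93)) = √(-29 + 1/(-294 + 93)) = √(-29 + 1/(-201)) = √(-29 - 1/201) = √(-5830/201) = I*√1171830/201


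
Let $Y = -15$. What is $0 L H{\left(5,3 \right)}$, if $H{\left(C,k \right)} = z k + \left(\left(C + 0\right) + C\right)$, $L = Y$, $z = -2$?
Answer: $0$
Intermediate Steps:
$L = -15$
$H{\left(C,k \right)} = - 2 k + 2 C$ ($H{\left(C,k \right)} = - 2 k + \left(\left(C + 0\right) + C\right) = - 2 k + \left(C + C\right) = - 2 k + 2 C$)
$0 L H{\left(5,3 \right)} = 0 \left(-15\right) \left(\left(-2\right) 3 + 2 \cdot 5\right) = 0 \left(-6 + 10\right) = 0 \cdot 4 = 0$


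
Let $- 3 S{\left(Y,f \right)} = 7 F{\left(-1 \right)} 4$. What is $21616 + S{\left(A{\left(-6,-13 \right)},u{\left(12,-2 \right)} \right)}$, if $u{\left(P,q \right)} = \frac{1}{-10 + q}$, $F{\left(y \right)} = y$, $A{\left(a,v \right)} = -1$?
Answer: $\frac{64876}{3} \approx 21625.0$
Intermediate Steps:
$S{\left(Y,f \right)} = \frac{28}{3}$ ($S{\left(Y,f \right)} = - \frac{7 \left(-1\right) 4}{3} = - \frac{\left(-7\right) 4}{3} = \left(- \frac{1}{3}\right) \left(-28\right) = \frac{28}{3}$)
$21616 + S{\left(A{\left(-6,-13 \right)},u{\left(12,-2 \right)} \right)} = 21616 + \frac{28}{3} = \frac{64876}{3}$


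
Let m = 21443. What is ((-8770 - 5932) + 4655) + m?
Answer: 11396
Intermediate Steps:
((-8770 - 5932) + 4655) + m = ((-8770 - 5932) + 4655) + 21443 = (-14702 + 4655) + 21443 = -10047 + 21443 = 11396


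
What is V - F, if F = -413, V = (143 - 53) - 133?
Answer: 370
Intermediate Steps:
V = -43 (V = 90 - 133 = -43)
V - F = -43 - 1*(-413) = -43 + 413 = 370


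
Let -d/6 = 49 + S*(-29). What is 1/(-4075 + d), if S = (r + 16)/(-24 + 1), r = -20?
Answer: -23/99791 ≈ -0.00023048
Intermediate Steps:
S = 4/23 (S = (-20 + 16)/(-24 + 1) = -4/(-23) = -4*(-1/23) = 4/23 ≈ 0.17391)
d = -6066/23 (d = -6*(49 + (4/23)*(-29)) = -6*(49 - 116/23) = -6*1011/23 = -6066/23 ≈ -263.74)
1/(-4075 + d) = 1/(-4075 - 6066/23) = 1/(-99791/23) = -23/99791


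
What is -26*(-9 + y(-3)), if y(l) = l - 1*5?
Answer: 442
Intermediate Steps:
y(l) = -5 + l (y(l) = l - 5 = -5 + l)
-26*(-9 + y(-3)) = -26*(-9 + (-5 - 3)) = -26*(-9 - 8) = -26*(-17) = 442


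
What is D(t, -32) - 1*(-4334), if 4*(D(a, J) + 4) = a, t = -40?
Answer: 4320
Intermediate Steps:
D(a, J) = -4 + a/4
D(t, -32) - 1*(-4334) = (-4 + (1/4)*(-40)) - 1*(-4334) = (-4 - 10) + 4334 = -14 + 4334 = 4320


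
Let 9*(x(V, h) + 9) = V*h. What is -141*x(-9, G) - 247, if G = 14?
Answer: 2996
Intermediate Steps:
x(V, h) = -9 + V*h/9 (x(V, h) = -9 + (V*h)/9 = -9 + V*h/9)
-141*x(-9, G) - 247 = -141*(-9 + (1/9)*(-9)*14) - 247 = -141*(-9 - 14) - 247 = -141*(-23) - 247 = 3243 - 247 = 2996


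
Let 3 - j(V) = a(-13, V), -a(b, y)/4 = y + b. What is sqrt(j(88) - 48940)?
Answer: I*sqrt(48637) ≈ 220.54*I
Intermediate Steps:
a(b, y) = -4*b - 4*y (a(b, y) = -4*(y + b) = -4*(b + y) = -4*b - 4*y)
j(V) = -49 + 4*V (j(V) = 3 - (-4*(-13) - 4*V) = 3 - (52 - 4*V) = 3 + (-52 + 4*V) = -49 + 4*V)
sqrt(j(88) - 48940) = sqrt((-49 + 4*88) - 48940) = sqrt((-49 + 352) - 48940) = sqrt(303 - 48940) = sqrt(-48637) = I*sqrt(48637)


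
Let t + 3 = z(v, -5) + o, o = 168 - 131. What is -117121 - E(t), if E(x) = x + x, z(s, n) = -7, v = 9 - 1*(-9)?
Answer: -117175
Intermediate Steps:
v = 18 (v = 9 + 9 = 18)
o = 37
t = 27 (t = -3 + (-7 + 37) = -3 + 30 = 27)
E(x) = 2*x
-117121 - E(t) = -117121 - 2*27 = -117121 - 1*54 = -117121 - 54 = -117175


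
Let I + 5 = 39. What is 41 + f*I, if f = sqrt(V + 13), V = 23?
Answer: 245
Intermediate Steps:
I = 34 (I = -5 + 39 = 34)
f = 6 (f = sqrt(23 + 13) = sqrt(36) = 6)
41 + f*I = 41 + 6*34 = 41 + 204 = 245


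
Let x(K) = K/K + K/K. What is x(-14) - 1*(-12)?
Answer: 14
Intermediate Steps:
x(K) = 2 (x(K) = 1 + 1 = 2)
x(-14) - 1*(-12) = 2 - 1*(-12) = 2 + 12 = 14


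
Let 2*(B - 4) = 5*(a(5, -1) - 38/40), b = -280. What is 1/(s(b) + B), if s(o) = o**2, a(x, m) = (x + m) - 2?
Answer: 8/627253 ≈ 1.2754e-5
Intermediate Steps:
a(x, m) = -2 + m + x (a(x, m) = (m + x) - 2 = -2 + m + x)
B = 53/8 (B = 4 + (5*((-2 - 1 + 5) - 38/40))/2 = 4 + (5*(2 + (1/40)*(-38)))/2 = 4 + (5*(2 - 19/20))/2 = 4 + (5*(21/20))/2 = 4 + (1/2)*(21/4) = 4 + 21/8 = 53/8 ≈ 6.6250)
1/(s(b) + B) = 1/((-280)**2 + 53/8) = 1/(78400 + 53/8) = 1/(627253/8) = 8/627253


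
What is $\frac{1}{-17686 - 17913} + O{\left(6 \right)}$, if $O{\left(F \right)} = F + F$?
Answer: $\frac{427187}{35599} \approx 12.0$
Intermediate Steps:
$O{\left(F \right)} = 2 F$
$\frac{1}{-17686 - 17913} + O{\left(6 \right)} = \frac{1}{-17686 - 17913} + 2 \cdot 6 = \frac{1}{-35599} + 12 = - \frac{1}{35599} + 12 = \frac{427187}{35599}$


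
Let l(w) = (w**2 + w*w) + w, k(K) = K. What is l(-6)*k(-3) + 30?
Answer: -168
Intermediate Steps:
l(w) = w + 2*w**2 (l(w) = (w**2 + w**2) + w = 2*w**2 + w = w + 2*w**2)
l(-6)*k(-3) + 30 = -6*(1 + 2*(-6))*(-3) + 30 = -6*(1 - 12)*(-3) + 30 = -6*(-11)*(-3) + 30 = 66*(-3) + 30 = -198 + 30 = -168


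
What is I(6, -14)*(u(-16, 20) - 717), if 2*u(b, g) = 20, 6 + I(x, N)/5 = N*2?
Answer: 120190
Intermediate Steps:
I(x, N) = -30 + 10*N (I(x, N) = -30 + 5*(N*2) = -30 + 5*(2*N) = -30 + 10*N)
u(b, g) = 10 (u(b, g) = (1/2)*20 = 10)
I(6, -14)*(u(-16, 20) - 717) = (-30 + 10*(-14))*(10 - 717) = (-30 - 140)*(-707) = -170*(-707) = 120190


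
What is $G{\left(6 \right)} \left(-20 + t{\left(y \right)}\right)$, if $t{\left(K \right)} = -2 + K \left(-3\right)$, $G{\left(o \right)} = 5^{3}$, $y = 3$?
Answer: $-3875$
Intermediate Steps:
$G{\left(o \right)} = 125$
$t{\left(K \right)} = -2 - 3 K$
$G{\left(6 \right)} \left(-20 + t{\left(y \right)}\right) = 125 \left(-20 - 11\right) = 125 \left(-31\right) = -3875$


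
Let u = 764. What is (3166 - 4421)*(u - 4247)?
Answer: 4371165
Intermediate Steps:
(3166 - 4421)*(u - 4247) = (3166 - 4421)*(764 - 4247) = -1255*(-3483) = 4371165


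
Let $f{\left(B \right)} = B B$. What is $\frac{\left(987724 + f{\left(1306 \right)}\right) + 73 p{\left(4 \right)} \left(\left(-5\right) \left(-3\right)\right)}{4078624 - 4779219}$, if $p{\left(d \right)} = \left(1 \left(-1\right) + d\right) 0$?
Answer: $- \frac{538672}{140119} \approx -3.8444$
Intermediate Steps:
$f{\left(B \right)} = B^{2}$
$p{\left(d \right)} = 0$ ($p{\left(d \right)} = \left(-1 + d\right) 0 = 0$)
$\frac{\left(987724 + f{\left(1306 \right)}\right) + 73 p{\left(4 \right)} \left(\left(-5\right) \left(-3\right)\right)}{4078624 - 4779219} = \frac{\left(987724 + 1306^{2}\right) + 73 \cdot 0 \left(\left(-5\right) \left(-3\right)\right)}{4078624 - 4779219} = \frac{\left(987724 + 1705636\right) + 0 \cdot 15}{-700595} = \left(2693360 + 0\right) \left(- \frac{1}{700595}\right) = 2693360 \left(- \frac{1}{700595}\right) = - \frac{538672}{140119}$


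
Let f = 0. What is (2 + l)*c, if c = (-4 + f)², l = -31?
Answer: -464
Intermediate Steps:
c = 16 (c = (-4 + 0)² = (-4)² = 16)
(2 + l)*c = (2 - 31)*16 = -29*16 = -464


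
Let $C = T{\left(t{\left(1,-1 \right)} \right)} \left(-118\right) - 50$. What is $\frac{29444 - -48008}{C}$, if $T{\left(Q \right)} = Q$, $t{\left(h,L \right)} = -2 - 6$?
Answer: $\frac{38726}{447} \approx 86.635$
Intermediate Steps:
$t{\left(h,L \right)} = -8$ ($t{\left(h,L \right)} = -2 - 6 = -8$)
$C = 894$ ($C = \left(-8\right) \left(-118\right) - 50 = 944 - 50 = 894$)
$\frac{29444 - -48008}{C} = \frac{29444 - -48008}{894} = \left(29444 + 48008\right) \frac{1}{894} = 77452 \cdot \frac{1}{894} = \frac{38726}{447}$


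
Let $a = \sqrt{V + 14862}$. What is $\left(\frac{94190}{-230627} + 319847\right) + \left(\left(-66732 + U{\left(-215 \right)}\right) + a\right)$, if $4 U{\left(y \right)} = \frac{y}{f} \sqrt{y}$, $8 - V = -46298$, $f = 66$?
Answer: $\frac{58375058915}{230627} + 4 \sqrt{3823} - \frac{215 i \sqrt{215}}{264} \approx 2.5336 \cdot 10^{5} - 11.941 i$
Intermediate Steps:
$V = 46306$ ($V = 8 - -46298 = 8 + 46298 = 46306$)
$U{\left(y \right)} = \frac{y^{\frac{3}{2}}}{264}$ ($U{\left(y \right)} = \frac{\frac{y}{66} \sqrt{y}}{4} = \frac{\frac{1}{66} y^{\frac{3}{2}}}{4} = \frac{y^{\frac{3}{2}}}{264}$)
$a = 4 \sqrt{3823}$ ($a = \sqrt{46306 + 14862} = \sqrt{61168} = 4 \sqrt{3823} \approx 247.32$)
$\left(\frac{94190}{-230627} + 319847\right) + \left(\left(-66732 + U{\left(-215 \right)}\right) + a\right) = \left(\frac{94190}{-230627} + 319847\right) - \left(66732 - 4 \sqrt{3823} + \frac{215 i \sqrt{215}}{264}\right) = \left(94190 \left(- \frac{1}{230627}\right) + 319847\right) - \left(66732 - 4 \sqrt{3823} - - \frac{215 i \sqrt{215}}{264}\right) = \left(- \frac{94190}{230627} + 319847\right) - \left(66732 - 4 \sqrt{3823} + \frac{215 i \sqrt{215}}{264}\right) = \frac{73765259879}{230627} - \left(66732 - 4 \sqrt{3823} + \frac{215 i \sqrt{215}}{264}\right) = \frac{58375058915}{230627} + 4 \sqrt{3823} - \frac{215 i \sqrt{215}}{264}$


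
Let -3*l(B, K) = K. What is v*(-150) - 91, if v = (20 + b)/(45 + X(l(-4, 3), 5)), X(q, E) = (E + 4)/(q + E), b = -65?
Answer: 363/7 ≈ 51.857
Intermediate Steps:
l(B, K) = -K/3
X(q, E) = (4 + E)/(E + q)
v = -20/21 (v = (20 - 65)/(45 + (4 + 5)/(5 - ⅓*3)) = -45/(45 + 9/(5 - 1)) = -45/(45 + 9/4) = -45/189/4 = -45*4/189 = -20/21 ≈ -0.95238)
v*(-150) - 91 = -20/21*(-150) - 91 = 1000/7 - 91 = 363/7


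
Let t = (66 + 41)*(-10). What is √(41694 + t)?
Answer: 4*√2539 ≈ 201.55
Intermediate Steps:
t = -1070 (t = 107*(-10) = -1070)
√(41694 + t) = √(41694 - 1070) = √40624 = 4*√2539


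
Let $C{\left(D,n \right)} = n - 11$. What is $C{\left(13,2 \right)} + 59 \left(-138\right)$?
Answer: $-8151$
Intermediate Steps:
$C{\left(D,n \right)} = -11 + n$
$C{\left(13,2 \right)} + 59 \left(-138\right) = \left(-11 + 2\right) + 59 \left(-138\right) = -9 - 8142 = -8151$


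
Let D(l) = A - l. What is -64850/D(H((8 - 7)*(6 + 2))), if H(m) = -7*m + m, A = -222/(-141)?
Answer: -304795/233 ≈ -1308.1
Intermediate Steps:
A = 74/47 (A = -222*(-1/141) = 74/47 ≈ 1.5745)
H(m) = -6*m
D(l) = 74/47 - l
-64850/D(H((8 - 7)*(6 + 2))) = -64850/(74/47 - (-6)*(8 - 7)*(6 + 2)) = -64850/(74/47 - (-6)*1*8) = -64850/(74/47 - (-6)*8) = -64850/(74/47 - 1*(-48)) = -64850/(74/47 + 48) = -64850/2330/47 = -64850*47/2330 = -304795/233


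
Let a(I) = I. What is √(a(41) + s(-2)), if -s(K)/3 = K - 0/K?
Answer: √47 ≈ 6.8557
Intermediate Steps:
s(K) = -3*K (s(K) = -3*(K - 0/K) = -3*(K - 1*0) = -3*(K + 0) = -3*K)
√(a(41) + s(-2)) = √(41 - 3*(-2)) = √(41 + 6) = √47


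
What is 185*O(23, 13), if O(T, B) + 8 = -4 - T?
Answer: -6475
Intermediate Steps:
O(T, B) = -12 - T (O(T, B) = -8 + (-4 - T) = -12 - T)
185*O(23, 13) = 185*(-12 - 1*23) = 185*(-12 - 23) = 185*(-35) = -6475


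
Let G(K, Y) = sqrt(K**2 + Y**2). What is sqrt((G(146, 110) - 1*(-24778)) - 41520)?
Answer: sqrt(-16742 + 2*sqrt(8354)) ≈ 128.68*I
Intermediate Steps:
sqrt((G(146, 110) - 1*(-24778)) - 41520) = sqrt((sqrt(146**2 + 110**2) - 1*(-24778)) - 41520) = sqrt((sqrt(21316 + 12100) + 24778) - 41520) = sqrt((sqrt(33416) + 24778) - 41520) = sqrt((2*sqrt(8354) + 24778) - 41520) = sqrt((24778 + 2*sqrt(8354)) - 41520) = sqrt(-16742 + 2*sqrt(8354))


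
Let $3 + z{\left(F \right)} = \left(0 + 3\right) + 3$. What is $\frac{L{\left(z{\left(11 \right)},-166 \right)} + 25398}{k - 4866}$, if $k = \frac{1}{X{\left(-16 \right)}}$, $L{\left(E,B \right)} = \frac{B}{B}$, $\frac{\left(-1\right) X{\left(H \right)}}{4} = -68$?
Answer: $- \frac{6908528}{1323551} \approx -5.2197$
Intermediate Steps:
$z{\left(F \right)} = 3$ ($z{\left(F \right)} = -3 + \left(\left(0 + 3\right) + 3\right) = -3 + \left(3 + 3\right) = -3 + 6 = 3$)
$X{\left(H \right)} = 272$ ($X{\left(H \right)} = \left(-4\right) \left(-68\right) = 272$)
$L{\left(E,B \right)} = 1$
$k = \frac{1}{272} \approx 0.0036765$
$\frac{L{\left(z{\left(11 \right)},-166 \right)} + 25398}{k - 4866} = \frac{1 + 25398}{\frac{1}{272} - 4866} = \frac{25399}{- \frac{1323551}{272}} = 25399 \left(- \frac{272}{1323551}\right) = - \frac{6908528}{1323551}$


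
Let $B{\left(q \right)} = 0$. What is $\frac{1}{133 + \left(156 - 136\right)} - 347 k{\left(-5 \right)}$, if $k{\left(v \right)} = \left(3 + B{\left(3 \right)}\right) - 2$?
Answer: $- \frac{53090}{153} \approx -346.99$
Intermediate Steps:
$k{\left(v \right)} = 1$ ($k{\left(v \right)} = \left(3 + 0\right) - 2 = 3 - 2 = 1$)
$\frac{1}{133 + \left(156 - 136\right)} - 347 k{\left(-5 \right)} = \frac{1}{133 + \left(156 - 136\right)} - 347 = \frac{1}{133 + 20} - 347 = \frac{1}{153} - 347 = - \frac{53090}{153}$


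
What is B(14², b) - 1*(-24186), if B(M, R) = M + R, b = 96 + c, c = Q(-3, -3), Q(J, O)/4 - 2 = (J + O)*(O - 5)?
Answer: 24678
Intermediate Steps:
Q(J, O) = 8 + 4*(-5 + O)*(J + O) (Q(J, O) = 8 + 4*((J + O)*(O - 5)) = 8 + 4*((J + O)*(-5 + O)) = 8 + 4*((-5 + O)*(J + O)) = 8 + 4*(-5 + O)*(J + O))
c = 200 (c = 8 - 20*(-3) - 20*(-3) + 4*(-3)² + 4*(-3)*(-3) = 8 + 60 + 60 + 4*9 + 36 = 8 + 60 + 60 + 36 + 36 = 200)
b = 296 (b = 96 + 200 = 296)
B(14², b) - 1*(-24186) = (14² + 296) - 1*(-24186) = (196 + 296) + 24186 = 492 + 24186 = 24678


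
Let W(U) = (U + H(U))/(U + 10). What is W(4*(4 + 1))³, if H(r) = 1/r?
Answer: 64481201/216000000 ≈ 0.29852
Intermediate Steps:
W(U) = (U + 1/U)/(10 + U) (W(U) = (U + 1/U)/(U + 10) = (U + 1/U)/(10 + U))
W(4*(4 + 1))³ = ((1 + (4*(4 + 1))²)/(((4*(4 + 1)))*(10 + 4*(4 + 1))))³ = ((1 + (4*5)²)/(((4*5))*(10 + 4*5)))³ = ((1 + 20²)/(20*(10 + 20)))³ = ((1/20)*(1 + 400)/30)³ = ((1/20)*(1/30)*401)³ = (401/600)³ = 64481201/216000000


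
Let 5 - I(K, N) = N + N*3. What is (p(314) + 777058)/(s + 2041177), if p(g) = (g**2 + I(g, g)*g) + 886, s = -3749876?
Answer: -483726/1708699 ≈ -0.28310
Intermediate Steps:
I(K, N) = 5 - 4*N (I(K, N) = 5 - (N + N*3) = 5 - (N + 3*N) = 5 - 4*N)
p(g) = 886 + g**2 + g*(5 - 4*g) (p(g) = (g**2 + (5 - 4*g)*g) + 886 = (g**2 + g*(5 - 4*g)) + 886 = 886 + g**2 + g*(5 - 4*g))
(p(314) + 777058)/(s + 2041177) = ((886 - 3*314**2 + 5*314) + 777058)/(-3749876 + 2041177) = ((886 - 3*98596 + 1570) + 777058)/(-1708699) = ((886 - 295788 + 1570) + 777058)*(-1/1708699) = (-293332 + 777058)*(-1/1708699) = 483726*(-1/1708699) = -483726/1708699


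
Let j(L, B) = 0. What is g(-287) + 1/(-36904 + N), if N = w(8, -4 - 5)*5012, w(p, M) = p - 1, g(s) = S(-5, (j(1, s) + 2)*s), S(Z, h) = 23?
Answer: 41859/1820 ≈ 22.999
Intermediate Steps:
g(s) = 23
w(p, M) = -1 + p
N = 35084 (N = (-1 + 8)*5012 = 7*5012 = 35084)
g(-287) + 1/(-36904 + N) = 23 + 1/(-36904 + 35084) = 23 + 1/(-1820) = 23 - 1/1820 = 41859/1820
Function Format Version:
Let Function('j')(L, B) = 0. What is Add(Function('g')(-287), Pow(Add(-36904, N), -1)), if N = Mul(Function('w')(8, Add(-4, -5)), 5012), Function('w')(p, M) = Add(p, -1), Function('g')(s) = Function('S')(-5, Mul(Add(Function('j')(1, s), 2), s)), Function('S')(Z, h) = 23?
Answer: Rational(41859, 1820) ≈ 22.999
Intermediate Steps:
Function('g')(s) = 23
Function('w')(p, M) = Add(-1, p)
N = 35084 (N = Mul(Add(-1, 8), 5012) = Mul(7, 5012) = 35084)
Add(Function('g')(-287), Pow(Add(-36904, N), -1)) = Add(23, Pow(Add(-36904, 35084), -1)) = Add(23, Pow(-1820, -1)) = Add(23, Rational(-1, 1820)) = Rational(41859, 1820)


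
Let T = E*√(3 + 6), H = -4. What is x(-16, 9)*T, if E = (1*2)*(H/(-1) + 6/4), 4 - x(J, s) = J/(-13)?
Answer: 1188/13 ≈ 91.385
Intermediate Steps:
x(J, s) = 4 + J/13 (x(J, s) = 4 - J/(-13) = 4 - J*(-1)/13 = 4 - (-1)*J/13 = 4 + J/13)
E = 11 (E = (1*2)*(-4/(-1) + 6/4) = 2*(-4*(-1) + 6*(¼)) = 2*(4 + 3/2) = 2*(11/2) = 11)
T = 33 (T = 11*√(3 + 6) = 11*√9 = 11*3 = 33)
x(-16, 9)*T = (4 + (1/13)*(-16))*33 = (4 - 16/13)*33 = (36/13)*33 = 1188/13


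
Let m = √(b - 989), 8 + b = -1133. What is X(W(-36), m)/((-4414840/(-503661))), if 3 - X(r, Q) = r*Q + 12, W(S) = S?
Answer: -4532949/4414840 + 4532949*I*√2130/1103710 ≈ -1.0268 + 189.55*I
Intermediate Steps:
b = -1141 (b = -8 - 1133 = -1141)
m = I*√2130 (m = √(-1141 - 989) = √(-2130) = I*√2130 ≈ 46.152*I)
X(r, Q) = -9 - Q*r (X(r, Q) = 3 - (r*Q + 12) = 3 - (Q*r + 12) = 3 - (12 + Q*r) = 3 + (-12 - Q*r) = -9 - Q*r)
X(W(-36), m)/((-4414840/(-503661))) = (-9 - 1*I*√2130*(-36))/((-4414840/(-503661))) = (-9 + 36*I*√2130)/((-4414840*(-1/503661))) = (-9 + 36*I*√2130)/(4414840/503661) = (-9 + 36*I*√2130)*(503661/4414840) = -4532949/4414840 + 4532949*I*√2130/1103710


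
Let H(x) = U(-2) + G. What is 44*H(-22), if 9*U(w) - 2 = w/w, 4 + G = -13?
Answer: -2200/3 ≈ -733.33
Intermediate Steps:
G = -17 (G = -4 - 13 = -17)
U(w) = ⅓ (U(w) = 2/9 + (w/w)/9 = 2/9 + (⅑)*1 = 2/9 + ⅑ = ⅓)
H(x) = -50/3 (H(x) = ⅓ - 17 = -50/3)
44*H(-22) = 44*(-50/3) = -2200/3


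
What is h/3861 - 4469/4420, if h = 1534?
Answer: -805733/1312740 ≈ -0.61378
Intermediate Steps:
h/3861 - 4469/4420 = 1534/3861 - 4469/4420 = 1534*(1/3861) - 4469*1/4420 = 118/297 - 4469/4420 = -805733/1312740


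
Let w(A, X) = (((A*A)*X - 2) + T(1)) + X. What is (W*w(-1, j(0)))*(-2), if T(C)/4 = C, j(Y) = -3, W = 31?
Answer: 248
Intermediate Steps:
T(C) = 4*C
w(A, X) = 2 + X + X*A² (w(A, X) = (((A*A)*X - 2) + 4*1) + X = ((A²*X - 2) + 4) + X = ((X*A² - 2) + 4) + X = ((-2 + X*A²) + 4) + X = (2 + X*A²) + X = 2 + X + X*A²)
(W*w(-1, j(0)))*(-2) = (31*(2 - 3 - 3*(-1)²))*(-2) = (31*(2 - 3 - 3*1))*(-2) = (31*(2 - 3 - 3))*(-2) = (31*(-4))*(-2) = -124*(-2) = 248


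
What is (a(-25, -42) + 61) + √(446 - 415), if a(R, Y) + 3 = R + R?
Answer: 8 + √31 ≈ 13.568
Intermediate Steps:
a(R, Y) = -3 + 2*R (a(R, Y) = -3 + (R + R) = -3 + 2*R)
(a(-25, -42) + 61) + √(446 - 415) = ((-3 + 2*(-25)) + 61) + √(446 - 415) = ((-3 - 50) + 61) + √31 = (-53 + 61) + √31 = 8 + √31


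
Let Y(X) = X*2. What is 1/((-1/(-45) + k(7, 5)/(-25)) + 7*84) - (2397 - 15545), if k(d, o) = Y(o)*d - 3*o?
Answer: 346607621/26362 ≈ 13148.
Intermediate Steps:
Y(X) = 2*X
k(d, o) = -3*o + 2*d*o (k(d, o) = (2*o)*d - 3*o = 2*d*o - 3*o = -3*o + 2*d*o)
1/((-1/(-45) + k(7, 5)/(-25)) + 7*84) - (2397 - 15545) = 1/((-1/(-45) + (5*(-3 + 2*7))/(-25)) + 7*84) - (2397 - 15545) = 1/((-1*(-1/45) + (5*(-3 + 14))*(-1/25)) + 588) - 1*(-13148) = 1/((1/45 + (5*11)*(-1/25)) + 588) + 13148 = 1/((1/45 + 55*(-1/25)) + 588) + 13148 = 1/((1/45 - 11/5) + 588) + 13148 = 1/(-98/45 + 588) + 13148 = 1/(26362/45) + 13148 = 45/26362 + 13148 = 346607621/26362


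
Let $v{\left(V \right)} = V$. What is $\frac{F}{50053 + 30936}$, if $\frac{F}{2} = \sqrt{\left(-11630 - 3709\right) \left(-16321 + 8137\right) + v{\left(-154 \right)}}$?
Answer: $\frac{2 \sqrt{125534222}}{80989} \approx 0.27668$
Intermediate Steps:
$F = 2 \sqrt{125534222}$ ($F = 2 \sqrt{\left(-11630 - 3709\right) \left(-16321 + 8137\right) - 154} = 2 \sqrt{\left(-15339\right) \left(-8184\right) - 154} = 2 \sqrt{125534376 - 154} = 2 \sqrt{125534222} \approx 22408.0$)
$\frac{F}{50053 + 30936} = \frac{2 \sqrt{125534222}}{50053 + 30936} = \frac{2 \sqrt{125534222}}{80989}$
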